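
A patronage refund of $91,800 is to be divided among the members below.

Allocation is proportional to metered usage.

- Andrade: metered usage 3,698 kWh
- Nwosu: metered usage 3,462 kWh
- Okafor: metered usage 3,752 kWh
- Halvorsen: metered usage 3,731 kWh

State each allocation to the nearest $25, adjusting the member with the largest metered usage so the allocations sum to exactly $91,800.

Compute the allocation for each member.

Total metered usage = 3,698 + 3,462 + 3,752 + 3,731 = 14,643.
Raw shares: Andrade 23,183.53; Nwosu 21,704.00; Okafor 23,522.07; Halvorsen 23,390.41.
Rounded to nearest $25: Andrade $23,175; Nwosu $21,700; Okafor $23,525; Halvorsen $23,400. Sum = $91,800.
No rounding difference to absorb.

Andrade: $23,175 | Nwosu: $21,700 | Okafor: $23,525 | Halvorsen: $23,400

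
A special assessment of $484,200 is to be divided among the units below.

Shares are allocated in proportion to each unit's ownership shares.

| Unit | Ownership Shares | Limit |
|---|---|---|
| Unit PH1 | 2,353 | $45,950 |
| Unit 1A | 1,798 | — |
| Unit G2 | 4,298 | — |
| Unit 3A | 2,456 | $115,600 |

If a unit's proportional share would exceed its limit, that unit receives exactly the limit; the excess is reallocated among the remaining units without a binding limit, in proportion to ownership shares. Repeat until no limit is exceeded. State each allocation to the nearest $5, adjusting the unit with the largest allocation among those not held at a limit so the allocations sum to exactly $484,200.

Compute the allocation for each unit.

Unit PH1: $45,950 | Unit 1A: $95,165 | Unit G2: $227,485 | Unit 3A: $115,600

Ownership shares total: 10,905.
Unconstrained shares: Unit PH1 104,477.08; Unit 1A 79,834.17; Unit G2 190,838.29; Unit 3A 109,050.45.
Held at cap: Unit PH1 ($45,950); remaining pool $438,250 reallocated over remaining ownership shares 8,552.
Held at cap: Unit 3A ($115,600); remaining pool $322,650 reallocated over remaining ownership shares 6,096.
Remaining shares: Unit 1A 95,164.81 → $95,165; Unit G2 227,485.19 → $227,485.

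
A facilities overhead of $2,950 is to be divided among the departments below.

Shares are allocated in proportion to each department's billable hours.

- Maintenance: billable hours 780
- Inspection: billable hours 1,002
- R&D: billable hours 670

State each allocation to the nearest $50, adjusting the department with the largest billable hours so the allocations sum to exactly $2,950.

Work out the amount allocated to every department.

Maintenance: $950; Inspection: $1,200; R&D: $800

Sum of billable hours: 780 + 1,002 + 670 = 2,452.
Raw shares: Maintenance 938.42; Inspection 1,205.51; R&D 806.08.
After rounding ($50): Maintenance $950; Inspection $1,200; R&D $800. Sum = $2,950.
Rounded total matches; no reconciliation needed.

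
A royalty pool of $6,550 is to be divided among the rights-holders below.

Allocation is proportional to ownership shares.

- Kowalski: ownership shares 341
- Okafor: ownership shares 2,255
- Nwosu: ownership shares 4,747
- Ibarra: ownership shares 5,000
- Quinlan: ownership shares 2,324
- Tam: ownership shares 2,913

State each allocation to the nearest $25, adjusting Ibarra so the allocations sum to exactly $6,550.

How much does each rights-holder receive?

Ownership shares total: 17,580.
Raw shares: Kowalski 341/17,580 × $6,550 = 127.05; Okafor 2,255/17,580 × $6,550 = 840.17; Nwosu 4,747/17,580 × $6,550 = 1,768.65; Ibarra 5,000/17,580 × $6,550 = 1,862.91; Quinlan 2,324/17,580 × $6,550 = 865.88; Tam 2,913/17,580 × $6,550 = 1,085.33.
Rounded to nearest $25: Kowalski $125; Okafor $850; Nwosu $1,775; Ibarra $1,875; Quinlan $875; Tam $1,075. Sum = $6,575.
Difference $6,550 − $6,575 = −$25 applied to Ibarra: Ibarra becomes $1,850.

Kowalski: $125 | Okafor: $850 | Nwosu: $1,775 | Ibarra: $1,850 | Quinlan: $875 | Tam: $1,075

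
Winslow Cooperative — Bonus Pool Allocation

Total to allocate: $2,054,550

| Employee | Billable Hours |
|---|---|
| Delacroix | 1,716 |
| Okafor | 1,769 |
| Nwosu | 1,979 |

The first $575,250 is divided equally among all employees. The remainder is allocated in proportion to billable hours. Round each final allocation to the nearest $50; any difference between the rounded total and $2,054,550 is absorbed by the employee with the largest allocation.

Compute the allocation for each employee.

$575,250 shared equally gives $191,750 per employee.
Remainder $1,479,300 by billable hours (total 5,464): Delacroix 464,582.50 → $464,600; Okafor 478,931.50 → $478,950; Nwosu 535,786.00 → $535,800.
Rounding difference −$50 on remainder applied to Nwosu.
Totals: Delacroix $191,750 + $464,600 = $656,350; Okafor $191,750 + $478,950 = $670,700; Nwosu $191,750 + $535,750 = $727,500.

Delacroix: $656,350; Okafor: $670,700; Nwosu: $727,500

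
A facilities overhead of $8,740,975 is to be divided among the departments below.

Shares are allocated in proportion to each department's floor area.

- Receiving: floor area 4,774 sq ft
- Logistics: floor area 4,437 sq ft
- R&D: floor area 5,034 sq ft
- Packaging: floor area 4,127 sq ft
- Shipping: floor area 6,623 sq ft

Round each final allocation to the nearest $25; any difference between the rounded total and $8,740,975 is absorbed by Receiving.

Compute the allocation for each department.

Sum of floor area: 24,995.
Raw shares: Receiving 4,774/24,995 × $8,740,975 = 1,669,510.49; Logistics 4,437/24,995 × $8,740,975 = 1,551,658.57; R&D 5,034/24,995 × $8,740,975 = 1,760,434.81; Packaging 4,127/24,995 × $8,740,975 = 1,443,248.80; Shipping 6,623/24,995 × $8,740,975 = 2,316,122.32.
After rounding ($25): Receiving $1,669,500; Logistics $1,551,650; R&D $1,760,425; Packaging $1,443,250; Shipping $2,316,125. Sum = $8,740,950.
Difference $8,740,975 − $8,740,950 = +$25 applied to Receiving: Receiving becomes $1,669,525.

Receiving: $1,669,525 · Logistics: $1,551,650 · R&D: $1,760,425 · Packaging: $1,443,250 · Shipping: $2,316,125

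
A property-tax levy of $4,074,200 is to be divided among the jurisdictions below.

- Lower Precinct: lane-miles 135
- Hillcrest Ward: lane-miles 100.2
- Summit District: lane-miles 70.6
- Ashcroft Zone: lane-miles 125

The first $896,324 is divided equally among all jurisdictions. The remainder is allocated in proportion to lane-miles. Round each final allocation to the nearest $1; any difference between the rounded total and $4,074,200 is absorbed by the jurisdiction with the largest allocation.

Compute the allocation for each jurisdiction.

Lower Precinct: $1,219,933; Hillcrest Ward: $963,225; Summit District: $744,875; Ashcroft Zone: $1,146,167

First tranche $896,324 split equally: $224,081 each.
Remainder $3,177,876 by lane-miles (total 430.8): Lower Precinct 995,852.51 → $995,853; Hillcrest Ward 739,143.86 → $739,144; Summit District 520,793.98 → $520,794; Ashcroft Zone 922,085.65 → $922,086.
Rounding difference −$1 on remainder applied to Lower Precinct.
Totals: Lower Precinct $224,081 + $995,852 = $1,219,933; Hillcrest Ward $224,081 + $739,144 = $963,225; Summit District $224,081 + $520,794 = $744,875; Ashcroft Zone $224,081 + $922,086 = $1,146,167.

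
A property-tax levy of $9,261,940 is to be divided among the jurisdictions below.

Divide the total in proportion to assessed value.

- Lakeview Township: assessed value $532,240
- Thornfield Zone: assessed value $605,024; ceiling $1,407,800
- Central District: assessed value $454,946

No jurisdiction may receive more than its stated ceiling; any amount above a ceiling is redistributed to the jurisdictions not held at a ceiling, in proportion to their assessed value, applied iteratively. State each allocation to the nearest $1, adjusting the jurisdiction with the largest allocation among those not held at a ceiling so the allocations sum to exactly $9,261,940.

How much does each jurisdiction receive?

Total assessed value = 1,592,210.
Unconstrained shares: Lakeview Township 3,096,058.27; Thornfield Zone 3,519,445.29; Central District 2,646,436.43.
Cap binds for Thornfield Zone ($1,407,800); residual $7,854,140 reallocated over remaining assessed value 987,186.
Redistributed shares: Lakeview Township 4,234,548.98 → $4,234,549; Central District 3,619,591.02 → $3,619,591.

Lakeview Township: $4,234,549; Thornfield Zone: $1,407,800; Central District: $3,619,591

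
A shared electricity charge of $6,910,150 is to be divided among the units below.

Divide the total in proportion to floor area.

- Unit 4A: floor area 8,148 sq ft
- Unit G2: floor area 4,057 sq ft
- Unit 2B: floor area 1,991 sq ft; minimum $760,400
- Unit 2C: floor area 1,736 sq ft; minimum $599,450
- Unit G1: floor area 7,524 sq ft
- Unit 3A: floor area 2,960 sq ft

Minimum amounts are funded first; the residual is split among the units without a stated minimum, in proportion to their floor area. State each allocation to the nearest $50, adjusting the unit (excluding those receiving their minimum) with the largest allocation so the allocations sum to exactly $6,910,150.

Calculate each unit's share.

Unit 4A: $1,993,200 · Unit G2: $992,450 · Unit 2B: $760,400 · Unit 2C: $599,450 · Unit G1: $1,840,550 · Unit 3A: $724,100

Fund the minimums — Unit 2B $760,400; Unit 2C $599,450. Residual $5,550,300.
Residual split over remaining floor area 22,689: Unit 4A 1,993,205.71 → $1,993,200; Unit G2 992,444.23 → $992,450; Unit G1 1,840,559.62 → $1,840,550; Unit 3A 724,090.44 → $724,100.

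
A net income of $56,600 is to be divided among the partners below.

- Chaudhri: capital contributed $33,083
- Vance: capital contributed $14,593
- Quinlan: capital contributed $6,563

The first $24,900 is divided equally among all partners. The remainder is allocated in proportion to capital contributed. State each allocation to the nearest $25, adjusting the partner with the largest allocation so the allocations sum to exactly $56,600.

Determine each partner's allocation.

First tranche $24,900 split equally: $8,300 each.
Remainder $31,700 by capital contributed (total 54,239): Chaudhri 19,335.37 → $19,325; Vance 8,528.88 → $8,525; Quinlan 3,835.75 → $3,825.
Rounding difference +$25 on remainder applied to Chaudhri.
Totals: Chaudhri $8,300 + $19,350 = $27,650; Vance $8,300 + $8,525 = $16,825; Quinlan $8,300 + $3,825 = $12,125.

Chaudhri: $27,650 · Vance: $16,825 · Quinlan: $12,125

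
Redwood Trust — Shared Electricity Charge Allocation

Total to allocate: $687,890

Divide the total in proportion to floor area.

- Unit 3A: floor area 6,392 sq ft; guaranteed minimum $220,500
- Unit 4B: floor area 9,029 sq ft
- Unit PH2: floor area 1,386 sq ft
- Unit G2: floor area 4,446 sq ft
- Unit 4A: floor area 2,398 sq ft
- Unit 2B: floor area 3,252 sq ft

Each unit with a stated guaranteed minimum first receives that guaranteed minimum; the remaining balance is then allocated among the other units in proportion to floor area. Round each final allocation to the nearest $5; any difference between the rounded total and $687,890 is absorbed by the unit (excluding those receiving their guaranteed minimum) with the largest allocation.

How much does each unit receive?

Unit 3A: $220,500 · Unit 4B: $205,745 · Unit PH2: $31,585 · Unit G2: $101,310 · Unit 4A: $54,645 · Unit 2B: $74,105

Fund the minimums — Unit 3A $220,500. Remaining pool $467,390.
Remaining pool split over remaining floor area 20,511: Unit 4B 205,746.40 → $205,745; Unit PH2 31,583.18 → $31,585; Unit G2 101,312.27 → $101,310; Unit 4A 54,643.91 → $54,645; Unit 2B 74,104.25 → $74,105.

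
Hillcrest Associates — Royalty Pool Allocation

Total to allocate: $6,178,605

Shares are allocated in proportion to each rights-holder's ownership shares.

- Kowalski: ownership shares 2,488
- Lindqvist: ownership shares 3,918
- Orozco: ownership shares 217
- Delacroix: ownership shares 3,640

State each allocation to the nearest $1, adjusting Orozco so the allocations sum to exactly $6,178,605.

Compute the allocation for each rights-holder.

Ownership shares total: 10,263.
Pro-rata amounts: Kowalski 2,488/10,263 × $6,178,605 = 1,497,843.64; Lindqvist 3,918/10,263 × $6,178,605 = 2,358,742.51; Orozco 217/10,263 × $6,178,605 = 130,639.90; Delacroix 3,640/10,263 × $6,178,605 = 2,191,378.95.
At nearest $1: Kowalski $1,497,844; Lindqvist $2,358,743; Orozco $130,640; Delacroix $2,191,379. Sum = $6,178,606.
Difference $6,178,605 − $6,178,606 = −$1 applied to Orozco: Orozco becomes $130,639.

Kowalski: $1,497,844 | Lindqvist: $2,358,743 | Orozco: $130,639 | Delacroix: $2,191,379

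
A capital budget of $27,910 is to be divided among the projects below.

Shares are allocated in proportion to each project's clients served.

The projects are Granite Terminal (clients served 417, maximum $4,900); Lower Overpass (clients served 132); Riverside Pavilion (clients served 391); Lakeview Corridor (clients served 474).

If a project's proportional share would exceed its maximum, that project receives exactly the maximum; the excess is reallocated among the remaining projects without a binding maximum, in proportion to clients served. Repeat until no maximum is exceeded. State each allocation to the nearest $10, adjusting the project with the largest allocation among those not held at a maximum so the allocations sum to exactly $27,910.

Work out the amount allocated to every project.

Granite Terminal: $4,900 | Lower Overpass: $3,050 | Riverside Pavilion: $9,020 | Lakeview Corridor: $10,940

Combined clients served = 1,414.
Unconstrained shares: Granite Terminal 8,230.88; Lower Overpass 2,605.46; Riverside Pavilion 7,717.69; Lakeview Corridor 9,355.97.
Held at cap: Granite Terminal ($4,900); balance $23,010 reallocated over remaining clients served 997.
Redistributed shares: Lower Overpass 3,046.46 → $3,050; Riverside Pavilion 9,023.98 → $9,020; Lakeview Corridor 10,939.56 → $10,940.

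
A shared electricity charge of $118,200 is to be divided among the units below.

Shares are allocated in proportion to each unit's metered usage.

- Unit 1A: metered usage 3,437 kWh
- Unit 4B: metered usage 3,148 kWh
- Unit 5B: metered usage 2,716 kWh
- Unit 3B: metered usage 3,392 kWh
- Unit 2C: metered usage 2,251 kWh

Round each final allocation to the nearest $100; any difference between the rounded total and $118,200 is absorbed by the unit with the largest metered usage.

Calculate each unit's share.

Sum of metered usage: 3,437 + 3,148 + 2,716 + 3,392 + 2,251 = 14,944.
Unrounded shares: Unit 1A 27,185.05; Unit 4B 24,899.20; Unit 5B 21,482.28; Unit 3B 26,829.12; Unit 2C 17,804.35.
At nearest $100: Unit 1A $27,200; Unit 4B $24,900; Unit 5B $21,500; Unit 3B $26,800; Unit 2C $17,800. Sum = $118,200.
No rounding difference to absorb.

Unit 1A: $27,200 · Unit 4B: $24,900 · Unit 5B: $21,500 · Unit 3B: $26,800 · Unit 2C: $17,800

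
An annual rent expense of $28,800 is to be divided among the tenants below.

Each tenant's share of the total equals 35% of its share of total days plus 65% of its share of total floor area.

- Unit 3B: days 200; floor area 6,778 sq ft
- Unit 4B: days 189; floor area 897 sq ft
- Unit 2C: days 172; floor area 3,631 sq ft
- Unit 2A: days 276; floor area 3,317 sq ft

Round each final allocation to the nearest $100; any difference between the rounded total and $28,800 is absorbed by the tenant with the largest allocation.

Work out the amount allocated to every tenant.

Days total 837; floor area total 14,623.
Composite weights (35% days + 65% floor area): Unit 3B 0.3849; Unit 4B 0.1189; Unit 2C 0.2333; Unit 2A 0.2629.
Pro-rata amounts: Unit 3B 11,085.63; Unit 4B 3,424.45; Unit 2C 6,719.71; Unit 2A 7,570.21.
After rounding ($100): Unit 3B $11,100; Unit 4B $3,400; Unit 2C $6,700; Unit 2A $7,600. Sum = $28,800.
No rounding difference to absorb.

Unit 3B: $11,100; Unit 4B: $3,400; Unit 2C: $6,700; Unit 2A: $7,600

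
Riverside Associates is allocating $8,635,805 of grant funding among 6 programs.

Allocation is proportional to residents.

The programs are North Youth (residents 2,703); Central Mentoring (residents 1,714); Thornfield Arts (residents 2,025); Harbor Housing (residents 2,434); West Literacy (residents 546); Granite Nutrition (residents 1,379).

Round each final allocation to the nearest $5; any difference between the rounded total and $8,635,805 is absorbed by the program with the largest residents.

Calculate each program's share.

North Youth: $2,161,155; Central Mentoring: $1,370,405; Thornfield Arts: $1,619,065; Harbor Housing: $1,946,075; West Literacy: $436,545; Granite Nutrition: $1,102,560

Total residents = 10,801.
Unrounded shares: North Youth 2,703/10,801 × $8,635,805 = 2,161,149.98; Central Mentoring 1,714/10,801 × $8,635,805 = 1,370,407.35; Thornfield Arts 2,025/10,801 × $8,635,805 = 1,619,063.52; Harbor Housing 2,434/10,801 × $8,635,805 = 1,946,074.38; West Literacy 546/10,801 × $8,635,805 = 436,547.498; Granite Nutrition 1,379/10,801 × $8,635,805 = 1,102,562.27.
After rounding ($5): North Youth $2,161,150; Central Mentoring $1,370,405; Thornfield Arts $1,619,065; Harbor Housing $1,946,075; West Literacy $436,545; Granite Nutrition $1,102,560. Sum = $8,635,800.
Difference $8,635,805 − $8,635,800 = +$5 applied to largest residents (North Youth): North Youth becomes $2,161,155.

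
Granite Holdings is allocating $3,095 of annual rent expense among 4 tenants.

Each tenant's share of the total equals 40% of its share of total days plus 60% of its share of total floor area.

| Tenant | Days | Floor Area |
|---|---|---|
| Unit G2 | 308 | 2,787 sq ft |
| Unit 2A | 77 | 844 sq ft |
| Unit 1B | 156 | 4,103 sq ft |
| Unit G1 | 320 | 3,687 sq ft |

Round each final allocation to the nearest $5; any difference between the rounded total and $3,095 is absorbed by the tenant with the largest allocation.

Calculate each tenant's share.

Unit G2: $895 · Unit 2A: $250 · Unit 1B: $890 · Unit G1: $1,060

Days total 861; floor area total 11,421.
Blended shares (40% days + 60% floor area): Unit G2 0.2895; Unit 2A 0.0801; Unit 1B 0.2880; Unit G1 0.3424.
Unrounded shares: Unit G2 896.01; Unit 2A 247.95; Unit 1B 891.43; Unit G1 1,059.60.
At nearest $5: Unit G2 $895; Unit 2A $250; Unit 1B $890; Unit G1 $1,060. Sum = $3,095.
Rounded total matches; no reconciliation needed.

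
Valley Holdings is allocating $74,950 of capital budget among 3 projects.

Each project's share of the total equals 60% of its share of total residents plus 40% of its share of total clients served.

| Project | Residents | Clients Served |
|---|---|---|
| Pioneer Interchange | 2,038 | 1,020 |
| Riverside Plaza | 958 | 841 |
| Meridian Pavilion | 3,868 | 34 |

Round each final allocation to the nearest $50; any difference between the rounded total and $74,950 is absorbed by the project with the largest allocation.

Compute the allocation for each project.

Pioneer Interchange: $29,450; Riverside Plaza: $19,600; Meridian Pavilion: $25,900

Residents total 6,864; clients served total 1,895.
Combined weights (60% residents + 40% clients served): Pioneer Interchange 0.3935; Riverside Plaza 0.2613; Meridian Pavilion 0.3453.
Raw shares: Pioneer Interchange 29,489.10; Riverside Plaza 19,581.52; Meridian Pavilion 25,879.39.
At nearest $50: Pioneer Interchange $29,500; Riverside Plaza $19,600; Meridian Pavilion $25,900. Sum = $75,000.
Difference $74,950 − $75,000 = −$50 applied to largest allocation (Pioneer Interchange): Pioneer Interchange becomes $29,450.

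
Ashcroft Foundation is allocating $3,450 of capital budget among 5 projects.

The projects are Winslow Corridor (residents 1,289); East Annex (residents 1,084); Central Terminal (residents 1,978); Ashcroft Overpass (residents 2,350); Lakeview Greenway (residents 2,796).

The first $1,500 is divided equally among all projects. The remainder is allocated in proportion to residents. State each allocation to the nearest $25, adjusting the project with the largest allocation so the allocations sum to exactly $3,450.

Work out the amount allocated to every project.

Equal tier: $1,500 ÷ 5 = $300 apiece.
Remainder $1,950 by residents (total 9,497): Winslow Corridor 264.67 → $275; East Annex 222.58 → $225; Central Terminal 406.14 → $400; Ashcroft Overpass 482.52 → $475; Lakeview Greenway 574.10 → $575.
Totals: Winslow Corridor $300 + $275 = $575; East Annex $300 + $225 = $525; Central Terminal $300 + $400 = $700; Ashcroft Overpass $300 + $475 = $775; Lakeview Greenway $300 + $575 = $875.

Winslow Corridor: $575; East Annex: $525; Central Terminal: $700; Ashcroft Overpass: $775; Lakeview Greenway: $875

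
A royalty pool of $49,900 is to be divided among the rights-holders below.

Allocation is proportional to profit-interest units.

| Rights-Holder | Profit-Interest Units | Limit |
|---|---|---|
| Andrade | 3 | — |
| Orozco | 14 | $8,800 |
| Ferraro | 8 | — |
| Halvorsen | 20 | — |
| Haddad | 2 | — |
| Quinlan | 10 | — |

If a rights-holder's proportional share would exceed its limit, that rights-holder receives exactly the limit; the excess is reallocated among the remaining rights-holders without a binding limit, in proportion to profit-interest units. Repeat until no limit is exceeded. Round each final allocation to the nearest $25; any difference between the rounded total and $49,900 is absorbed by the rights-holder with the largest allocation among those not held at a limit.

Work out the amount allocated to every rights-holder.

Andrade: $2,875; Orozco: $8,800; Ferraro: $7,650; Halvorsen: $19,125; Haddad: $1,900; Quinlan: $9,550

Total profit-interest units = 57.
Proportional shares (ignoring caps): Andrade 2,626.32; Orozco 12,256.14; Ferraro 7,003.51; Halvorsen 17,508.77; Haddad 1,750.88; Quinlan 8,754.39.
Cap binds for Orozco ($8,800); balance $41,100 reallocated over remaining profit-interest units 43.
Shares after redistribution: Andrade 2,867.44 → $2,875; Ferraro 7,646.51 → $7,650; Halvorsen 19,116.28 → $19,125; Haddad 1,911.63 → $1,900; Quinlan 9,558.14 → $9,550.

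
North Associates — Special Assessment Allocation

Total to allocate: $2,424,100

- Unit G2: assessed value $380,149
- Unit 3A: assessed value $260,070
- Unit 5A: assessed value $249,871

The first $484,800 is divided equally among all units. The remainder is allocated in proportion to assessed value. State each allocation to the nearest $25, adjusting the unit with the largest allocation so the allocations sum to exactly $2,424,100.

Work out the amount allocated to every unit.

Equal tier: $484,800 ÷ 3 = $161,600 apiece.
Remainder $1,939,300 by assessed value (total 890,090): Unit G2 828,256.64 → $828,250; Unit 3A 566,632.31 → $566,625; Unit 5A 544,411.05 → $544,400.
Rounding difference +$25 on remainder applied to Unit G2.
Totals: Unit G2 $161,600 + $828,275 = $989,875; Unit 3A $161,600 + $566,625 = $728,225; Unit 5A $161,600 + $544,400 = $706,000.

Unit G2: $989,875 · Unit 3A: $728,225 · Unit 5A: $706,000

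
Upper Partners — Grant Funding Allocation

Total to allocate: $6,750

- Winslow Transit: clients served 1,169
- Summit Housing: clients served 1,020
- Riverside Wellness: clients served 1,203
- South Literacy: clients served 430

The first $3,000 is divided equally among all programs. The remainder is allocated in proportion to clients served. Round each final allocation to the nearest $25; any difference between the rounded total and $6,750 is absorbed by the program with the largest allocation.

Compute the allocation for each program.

Winslow Transit: $1,900; Summit Housing: $1,750; Riverside Wellness: $1,925; South Literacy: $1,175

First tranche $3,000 split equally: $750 each.
Remainder $3,750 by clients served (total 3,822): Winslow Transit 1,146.98 → $1,150; Summit Housing 1,000.78 → $1,000; Riverside Wellness 1,180.34 → $1,175; South Literacy 421.90 → $425.
Totals: Winslow Transit $750 + $1,150 = $1,900; Summit Housing $750 + $1,000 = $1,750; Riverside Wellness $750 + $1,175 = $1,925; South Literacy $750 + $425 = $1,175.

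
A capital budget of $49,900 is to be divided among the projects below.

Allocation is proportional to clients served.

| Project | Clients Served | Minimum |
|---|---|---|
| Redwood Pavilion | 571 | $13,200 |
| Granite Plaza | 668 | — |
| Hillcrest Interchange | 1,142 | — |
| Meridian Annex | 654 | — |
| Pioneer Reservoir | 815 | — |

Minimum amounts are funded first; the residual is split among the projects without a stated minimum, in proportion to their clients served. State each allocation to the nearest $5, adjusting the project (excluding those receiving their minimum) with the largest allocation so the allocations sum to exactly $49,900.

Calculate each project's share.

Redwood Pavilion: $13,200 · Granite Plaza: $7,475 · Hillcrest Interchange: $12,785 · Meridian Annex: $7,320 · Pioneer Reservoir: $9,120

Minimums first: Redwood Pavilion $13,200. Balance $36,700.
Balance split over remaining clients served 3,279: Granite Plaza 7,476.55 → $7,475; Hillcrest Interchange 12,781.76 → $12,780; Meridian Annex 7,319.85 → $7,320; Pioneer Reservoir 9,121.84 → $9,120.
Rounding difference +$5 applied to Hillcrest Interchange → $12,785.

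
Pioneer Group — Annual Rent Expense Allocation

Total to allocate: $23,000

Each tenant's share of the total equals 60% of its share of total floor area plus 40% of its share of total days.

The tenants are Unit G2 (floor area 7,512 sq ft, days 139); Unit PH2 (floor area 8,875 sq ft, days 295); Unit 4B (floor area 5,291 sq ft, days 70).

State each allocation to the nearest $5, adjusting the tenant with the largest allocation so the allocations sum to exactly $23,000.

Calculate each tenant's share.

Totals — floor area 21,678, days 504.
Combined weights (60% floor area + 40% days): Unit G2 0.3182; Unit PH2 0.4798; Unit 4B 0.2020.
Pro-rata amounts: Unit G2 7,319.37; Unit PH2 11,034.66; Unit 4B 4,645.98.
Rounded to nearest $5: Unit G2 $7,320; Unit PH2 $11,035; Unit 4B $4,645. Sum = $23,000.
Rounded total matches; no reconciliation needed.

Unit G2: $7,320 | Unit PH2: $11,035 | Unit 4B: $4,645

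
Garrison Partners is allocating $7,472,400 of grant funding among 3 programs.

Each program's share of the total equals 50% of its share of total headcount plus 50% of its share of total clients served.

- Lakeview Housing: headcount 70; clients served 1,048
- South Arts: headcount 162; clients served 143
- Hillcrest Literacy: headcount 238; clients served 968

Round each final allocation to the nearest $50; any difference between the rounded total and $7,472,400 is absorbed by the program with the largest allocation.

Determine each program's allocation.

Lakeview Housing: $2,370,050 | South Arts: $1,535,250 | Hillcrest Literacy: $3,567,100

Headcount total 470; clients served total 2,159.
Combined weights (50% headcount + 50% clients served): Lakeview Housing 0.3172; South Arts 0.2055; Hillcrest Literacy 0.4774.
Unrounded shares: Lakeview Housing 2,370,043.83; South Arts 1,535,261.44; Hillcrest Literacy 3,567,094.73.
At nearest $50: Lakeview Housing $2,370,050; South Arts $1,535,250; Hillcrest Literacy $3,567,100. Sum = $7,472,400.
No rounding difference to absorb.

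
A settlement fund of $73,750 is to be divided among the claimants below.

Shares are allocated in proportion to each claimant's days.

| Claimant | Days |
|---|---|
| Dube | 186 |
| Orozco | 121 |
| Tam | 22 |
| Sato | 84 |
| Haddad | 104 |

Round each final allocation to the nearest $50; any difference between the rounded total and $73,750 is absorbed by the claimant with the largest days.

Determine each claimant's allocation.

Sum of days: 517.
Pro-rata amounts: Dube 186/517 × $73,750 = 26,532.88; Orozco 121/517 × $73,750 = 17,260.64; Tam 22/517 × $73,750 = 3,138.30; Sato 84/517 × $73,750 = 11,982.59; Haddad 104/517 × $73,750 = 14,835.59.
At nearest $50: Dube $26,550; Orozco $17,250; Tam $3,150; Sato $12,000; Haddad $14,850. Sum = $73,800.
Difference $73,750 − $73,800 = −$50 applied to largest days (Dube): Dube becomes $26,500.

Dube: $26,500 | Orozco: $17,250 | Tam: $3,150 | Sato: $12,000 | Haddad: $14,850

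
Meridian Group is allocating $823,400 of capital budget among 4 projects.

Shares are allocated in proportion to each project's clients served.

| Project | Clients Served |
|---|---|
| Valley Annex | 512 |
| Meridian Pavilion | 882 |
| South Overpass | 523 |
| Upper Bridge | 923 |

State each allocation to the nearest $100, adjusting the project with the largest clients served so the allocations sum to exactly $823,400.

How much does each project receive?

Valley Annex: $148,400 · Meridian Pavilion: $255,700 · South Overpass: $151,600 · Upper Bridge: $267,700

Clients served total: 2,840.
Unrounded shares: Valley Annex 512/2,840 × $823,400 = 148,443.94; Meridian Pavilion 882/2,840 × $823,400 = 255,717.89; South Overpass 523/2,840 × $823,400 = 151,633.17; Upper Bridge 923/2,840 × $823,400 = 267,605.00.
At nearest $100: Valley Annex $148,400; Meridian Pavilion $255,700; South Overpass $151,600; Upper Bridge $267,600. Sum = $823,300.
Difference $823,400 − $823,300 = +$100 applied to largest clients served (Upper Bridge): Upper Bridge becomes $267,700.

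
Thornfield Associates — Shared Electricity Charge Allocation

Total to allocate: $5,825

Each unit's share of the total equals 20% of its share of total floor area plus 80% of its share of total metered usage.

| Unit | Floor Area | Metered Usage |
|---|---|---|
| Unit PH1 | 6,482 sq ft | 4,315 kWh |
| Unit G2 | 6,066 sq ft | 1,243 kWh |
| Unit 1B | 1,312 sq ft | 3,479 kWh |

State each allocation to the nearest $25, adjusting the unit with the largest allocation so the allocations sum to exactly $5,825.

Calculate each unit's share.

Unit PH1: $2,775 | Unit G2: $1,150 | Unit 1B: $1,900

Floor area total 13,860; metered usage total 9,037.
Blended shares (20% floor area + 80% metered usage): Unit PH1 0.4755; Unit G2 0.1976; Unit 1B 0.3269.
Proportional shares: Unit PH1 2,769.91; Unit G2 1,150.84; Unit 1B 1,904.25.
Rounded to nearest $25: Unit PH1 $2,775; Unit G2 $1,150; Unit 1B $1,900. Sum = $5,825.
Sum already equals the total — no adjustment.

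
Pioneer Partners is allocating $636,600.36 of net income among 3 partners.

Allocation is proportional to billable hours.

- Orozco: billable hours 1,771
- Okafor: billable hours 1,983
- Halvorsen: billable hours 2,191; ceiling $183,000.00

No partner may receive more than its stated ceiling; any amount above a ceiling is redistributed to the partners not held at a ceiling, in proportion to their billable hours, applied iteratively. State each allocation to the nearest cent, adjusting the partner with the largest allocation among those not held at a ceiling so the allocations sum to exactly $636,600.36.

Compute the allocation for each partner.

Combined billable hours = 5,945.
Pro-rata shares before constraints: Orozco 189,641.5875; Okafor 212,342.8955; Halvorsen 234,615.8770.
Cap binds for Halvorsen ($183,000.00); remaining pool $453,600.36 reallocated over remaining billable hours 3,754.
Shares after redistribution: Orozco 213,992.0718 → $213,992.07; Okafor 239,608.2882 → $239,608.29.

Orozco: $213,992.07 | Okafor: $239,608.29 | Halvorsen: $183,000.00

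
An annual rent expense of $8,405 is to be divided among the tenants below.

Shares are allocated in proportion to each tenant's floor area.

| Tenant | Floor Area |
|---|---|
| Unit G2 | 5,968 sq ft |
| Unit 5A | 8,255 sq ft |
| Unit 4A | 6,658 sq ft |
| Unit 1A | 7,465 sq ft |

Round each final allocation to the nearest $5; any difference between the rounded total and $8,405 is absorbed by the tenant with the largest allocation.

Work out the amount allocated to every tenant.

Unit G2: $1,770; Unit 5A: $2,445; Unit 4A: $1,975; Unit 1A: $2,215

Combined floor area = 28,346.
Unrounded shares: Unit G2 5,968/28,346 × $8,405 = 1,769.60; Unit 5A 8,255/28,346 × $8,405 = 2,447.73; Unit 4A 6,658/28,346 × $8,405 = 1,974.19; Unit 1A 7,465/28,346 × $8,405 = 2,213.48.
At nearest $5: Unit G2 $1,770; Unit 5A $2,450; Unit 4A $1,975; Unit 1A $2,215. Sum = $8,410.
Difference $8,405 − $8,410 = −$5 applied to largest allocation (Unit 5A): Unit 5A becomes $2,445.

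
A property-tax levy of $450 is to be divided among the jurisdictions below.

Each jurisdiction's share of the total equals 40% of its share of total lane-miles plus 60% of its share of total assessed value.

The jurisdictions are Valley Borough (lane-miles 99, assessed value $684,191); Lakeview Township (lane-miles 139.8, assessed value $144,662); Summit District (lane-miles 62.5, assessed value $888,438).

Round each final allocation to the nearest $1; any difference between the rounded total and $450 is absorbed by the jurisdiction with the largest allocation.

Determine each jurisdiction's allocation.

Totals — lane-miles 301.3, assessed value 1,717,291.
Composite weights (40% lane-miles + 60% assessed value): Valley Borough 0.3705; Lakeview Township 0.2361; Summit District 0.3934.
Proportional shares: Valley Borough 166.72; Lakeview Township 106.26; Summit District 177.02.
At nearest $1: Valley Borough $167; Lakeview Township $106; Summit District $177. Sum = $450.
Rounded total matches; no reconciliation needed.

Valley Borough: $167 · Lakeview Township: $106 · Summit District: $177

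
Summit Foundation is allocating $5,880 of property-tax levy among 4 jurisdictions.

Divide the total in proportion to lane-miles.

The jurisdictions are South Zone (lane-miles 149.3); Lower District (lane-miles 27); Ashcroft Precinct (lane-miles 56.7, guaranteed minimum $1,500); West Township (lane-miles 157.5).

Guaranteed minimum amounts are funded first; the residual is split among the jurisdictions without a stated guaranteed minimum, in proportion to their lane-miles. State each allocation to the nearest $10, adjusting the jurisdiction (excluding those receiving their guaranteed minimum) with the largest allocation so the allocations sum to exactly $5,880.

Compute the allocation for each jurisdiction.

Fund the minimums — Ashcroft Precinct $1,500. Remaining pool $4,380.
Remaining pool split over remaining lane-miles 333.8: South Zone 1,959.06 → $1,960; Lower District 354.28 → $350; West Township 2,066.66 → $2,070.

South Zone: $1,960; Lower District: $350; Ashcroft Precinct: $1,500; West Township: $2,070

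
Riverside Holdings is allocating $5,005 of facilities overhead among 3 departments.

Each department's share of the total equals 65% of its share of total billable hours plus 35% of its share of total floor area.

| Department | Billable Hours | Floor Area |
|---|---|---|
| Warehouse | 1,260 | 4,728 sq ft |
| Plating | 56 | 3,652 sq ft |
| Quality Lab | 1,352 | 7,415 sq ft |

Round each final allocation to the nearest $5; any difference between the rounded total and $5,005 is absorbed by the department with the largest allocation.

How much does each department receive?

Billable hours total 2,668; floor area total 15,795.
Blended shares (65% billable hours + 35% floor area): Warehouse 0.4117; Plating 0.0946; Quality Lab 0.4937.
Proportional shares: Warehouse 2,060.75; Plating 473.31; Quality Lab 2,470.94.
At nearest $5: Warehouse $2,060; Plating $475; Quality Lab $2,470. Sum = $5,005.
Sum already equals the total — no adjustment.

Warehouse: $2,060 · Plating: $475 · Quality Lab: $2,470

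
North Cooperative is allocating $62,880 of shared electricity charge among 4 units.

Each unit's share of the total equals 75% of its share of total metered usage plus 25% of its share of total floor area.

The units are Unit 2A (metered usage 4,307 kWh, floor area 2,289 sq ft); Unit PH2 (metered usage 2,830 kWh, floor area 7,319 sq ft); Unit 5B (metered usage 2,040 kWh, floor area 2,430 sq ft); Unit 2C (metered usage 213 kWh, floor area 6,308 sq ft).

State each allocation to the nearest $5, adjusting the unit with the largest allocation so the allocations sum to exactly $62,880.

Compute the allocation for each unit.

Unit 2A: $23,590 | Unit PH2: $20,485 | Unit 5B: $12,330 | Unit 2C: $6,475

Totals — metered usage 9,390, floor area 18,346.
Blended shares (75% metered usage + 25% floor area): Unit 2A 0.3752; Unit PH2 0.3258; Unit 5B 0.1961; Unit 2C 0.1030.
Unrounded shares: Unit 2A 23,592.68; Unit PH2 20,484.67; Unit 5B 12,327.80; Unit 2C 6,474.85.
At nearest $5: Unit 2A $23,595; Unit PH2 $20,485; Unit 5B $12,330; Unit 2C $6,475. Sum = $62,885.
Difference $62,880 − $62,885 = −$5 applied to largest allocation (Unit 2A): Unit 2A becomes $23,590.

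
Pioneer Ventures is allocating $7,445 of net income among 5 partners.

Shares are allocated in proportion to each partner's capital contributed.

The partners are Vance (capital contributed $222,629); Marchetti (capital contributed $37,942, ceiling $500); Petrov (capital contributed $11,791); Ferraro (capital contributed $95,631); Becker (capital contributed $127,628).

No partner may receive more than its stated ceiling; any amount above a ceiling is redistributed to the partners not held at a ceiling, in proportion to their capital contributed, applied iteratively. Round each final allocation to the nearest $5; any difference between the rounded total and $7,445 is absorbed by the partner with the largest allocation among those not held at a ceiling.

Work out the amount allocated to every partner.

Vance: $3,380 | Marchetti: $500 | Petrov: $180 | Ferraro: $1,450 | Becker: $1,935

Sum of capital contributed: 495,621.
Unconstrained shares: Vance 3,344.23; Marchetti 569.95; Petrov 177.12; Ferraro 1,436.53; Becker 1,917.17.
Capped: Marchetti ($500); balance $6,945 reallocated over remaining capital contributed 457,679.
Shares after redistribution: Vance 3,378.26 → $3,380; Petrov 178.92 → $180; Ferraro 1,451.14 → $1,450; Becker 1,936.68 → $1,935.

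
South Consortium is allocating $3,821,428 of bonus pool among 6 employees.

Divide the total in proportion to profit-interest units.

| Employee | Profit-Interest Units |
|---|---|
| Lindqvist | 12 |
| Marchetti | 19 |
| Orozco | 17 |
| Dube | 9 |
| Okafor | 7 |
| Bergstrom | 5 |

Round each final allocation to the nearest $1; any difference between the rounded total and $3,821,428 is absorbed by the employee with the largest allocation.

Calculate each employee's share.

Lindqvist: $664,596 | Marchetti: $1,052,278 | Orozco: $941,511 | Dube: $498,447 | Okafor: $387,681 | Bergstrom: $276,915

Profit-interest units total: 69.
Proportional shares: Lindqvist 12/69 × $3,821,428 = 664,596.17; Marchetti 19/69 × $3,821,428 = 1,052,277.28; Orozco 17/69 × $3,821,428 = 941,511.25; Dube 9/69 × $3,821,428 = 498,447.13; Okafor 7/69 × $3,821,428 = 387,681.10; Bergstrom 5/69 × $3,821,428 = 276,915.07.
At nearest $1: Lindqvist $664,596; Marchetti $1,052,277; Orozco $941,511; Dube $498,447; Okafor $387,681; Bergstrom $276,915. Sum = $3,821,427.
Difference $3,821,428 − $3,821,427 = +$1 applied to largest allocation (Marchetti): Marchetti becomes $1,052,278.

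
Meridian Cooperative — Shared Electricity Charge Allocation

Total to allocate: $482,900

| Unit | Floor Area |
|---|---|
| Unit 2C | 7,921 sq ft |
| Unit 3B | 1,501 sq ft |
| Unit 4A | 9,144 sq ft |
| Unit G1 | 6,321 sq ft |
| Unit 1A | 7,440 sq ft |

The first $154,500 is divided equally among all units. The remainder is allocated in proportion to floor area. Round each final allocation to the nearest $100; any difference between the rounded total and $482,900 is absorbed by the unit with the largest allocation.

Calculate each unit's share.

Unit 2C: $111,400 | Unit 3B: $46,100 | Unit 4A: $123,800 | Unit G1: $95,100 | Unit 1A: $106,500

$154,500 shared equally gives $30,900 per unit.
Remainder $328,400 by floor area (total 32,327): Unit 2C 80,466.99 → $80,500; Unit 3B 15,248.20 → $15,200; Unit 4A 92,891.07 → $92,900; Unit G1 64,213.09 → $64,200; Unit 1A 75,580.66 → $75,600.
Totals: Unit 2C $30,900 + $80,500 = $111,400; Unit 3B $30,900 + $15,200 = $46,100; Unit 4A $30,900 + $92,900 = $123,800; Unit G1 $30,900 + $64,200 = $95,100; Unit 1A $30,900 + $75,600 = $106,500.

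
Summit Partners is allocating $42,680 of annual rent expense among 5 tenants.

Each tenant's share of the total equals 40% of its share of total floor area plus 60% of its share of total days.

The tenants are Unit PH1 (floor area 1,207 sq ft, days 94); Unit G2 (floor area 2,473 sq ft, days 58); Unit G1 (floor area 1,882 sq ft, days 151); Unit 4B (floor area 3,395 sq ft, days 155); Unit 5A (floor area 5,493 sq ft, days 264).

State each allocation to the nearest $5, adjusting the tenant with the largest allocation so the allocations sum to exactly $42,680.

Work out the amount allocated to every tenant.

Unit PH1: $4,760 · Unit G2: $4,980 · Unit G1: $7,580 · Unit 4B: $9,510 · Unit 5A: $15,850

Totals — floor area 14,450, days 722.
Composite weights (40% floor area + 60% days): Unit PH1 0.1115; Unit G2 0.1167; Unit G1 0.1776; Unit 4B 0.2228; Unit 5A 0.3714.
Raw shares: Unit PH1 4,760.02; Unit G2 4,978.89; Unit G1 7,579.18; Unit 4B 9,508.60; Unit 5A 15,853.31.
At nearest $5: Unit PH1 $4,760; Unit G2 $4,980; Unit G1 $7,580; Unit 4B $9,510; Unit 5A $15,855. Sum = $42,685.
Difference $42,680 − $42,685 = −$5 applied to largest allocation (Unit 5A): Unit 5A becomes $15,850.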